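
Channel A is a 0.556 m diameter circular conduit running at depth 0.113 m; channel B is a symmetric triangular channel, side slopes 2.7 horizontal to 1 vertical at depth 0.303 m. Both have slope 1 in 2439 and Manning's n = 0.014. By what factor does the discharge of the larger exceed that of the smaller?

Channel A: For a circular section of diameter D = 0.556 m at depth y = 0.113 m, the central angle is θ = 2 arccos(1 − 2y/D) = 1.871 rad. Then A = (D²/8)(θ − sin θ) = 0.03537 m² and P = Dθ/2 = 0.5201 m. Hydraulic radius R = A/P = 0.03537/0.5201 = 0.06801 m. Q_A = (1/0.014)·0.03537·0.06801^(2/3)·√0.00041 = 0.008524 m³/s.
Channel B: For a triangular section with side slope z = 2.7: A = zy² = 2.7×0.303² = 0.2479 m²; P = 2y√(1+z²) = 2×0.303×2.879 = 1.745 m. Hydraulic radius R = A/P = 0.2479/1.745 = 0.1421 m. Q_B = (1/0.014)·0.2479·0.1421^(2/3)·√0.00041 = 0.09761 m³/s.
The larger discharge is 0.09761 m³/s and the smaller is 0.008524 m³/s; the ratio is 11.5.

11.5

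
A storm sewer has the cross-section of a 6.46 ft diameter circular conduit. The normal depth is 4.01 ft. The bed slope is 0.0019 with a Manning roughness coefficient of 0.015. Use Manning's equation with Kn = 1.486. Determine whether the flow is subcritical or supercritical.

For a circular section of diameter D = 6.46 ft at depth y = 4.01 ft, the central angle is θ = 2 arccos(1 − 2y/D) = 3.629 rad. Then A = (D²/8)(θ − sin θ) = 21.38 ft² and P = Dθ/2 = 11.72 ft.
Hydraulic radius R = A/P = 21.38/11.72 = 1.824 ft.
V = (1.486/n) R^(2/3) √S = (1.486/0.015) × 1.824^(2/3) × √0.0019 = 6.445 ft/s. Hydraulic depth D_h = A/T = 21.38/6.269 = 3.41 ft.
Froude number Fr = V/√(g·D_h) = 6.445/√(32.2×3.41) = 0.615, which is less than 1, so the flow is subcritical.

subcritical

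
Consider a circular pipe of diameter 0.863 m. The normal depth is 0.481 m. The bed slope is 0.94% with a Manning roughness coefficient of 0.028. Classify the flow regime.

subcritical

For a circular section of diameter D = 0.863 m at depth y = 0.481 m, the central angle is θ = 2 arccos(1 − 2y/D) = 3.372 rad. Then A = (D²/8)(θ − sin θ) = 0.3351 m² and P = Dθ/2 = 1.455 m.
Hydraulic radius R = A/P = 0.3351/1.455 = 0.2303 m.
V = (1/n) R^(2/3) √S = (1/0.028) × 0.2303^(2/3) × √0.0094 = 1.301 m/s. Hydraulic depth D_h = A/T = 0.3351/0.8573 = 0.3909 m.
Froude number Fr = V/√(g·D_h) = 1.301/√(9.81×0.3909) = 0.664, which is less than 1, so the flow is subcritical.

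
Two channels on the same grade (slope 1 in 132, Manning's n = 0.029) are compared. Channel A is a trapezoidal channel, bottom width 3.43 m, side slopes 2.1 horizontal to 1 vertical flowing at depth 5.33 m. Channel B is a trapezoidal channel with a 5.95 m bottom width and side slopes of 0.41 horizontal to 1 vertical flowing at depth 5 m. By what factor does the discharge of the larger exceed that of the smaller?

Channel A: With bottom width b = 3.43 m and side slope z = 2.1: A = (b + zy)y = (3.43 + 2.1×5.33)×5.33 = 77.94 m²; P = b + 2y√(1+z²) = 3.43 + 2×5.33×2.326 = 28.22 m. Hydraulic radius R = A/P = 77.94/28.22 = 2.761 m. Q_A = (1/0.029)·77.94·2.761^(2/3)·√0.007576 = 460.4 m³/s.
Channel B: With bottom width b = 5.95 m and side slope z = 0.41: A = (b + zy)y = (5.95 + 0.41×5)×5 = 40 m²; P = b + 2y√(1+z²) = 5.95 + 2×5×1.081 = 16.76 m. Hydraulic radius R = A/P = 40/16.76 = 2.387 m. Q_B = (1/0.029)·40·2.387^(2/3)·√0.007576 = 214.4 m³/s.
The larger discharge is 460.4 m³/s and the smaller is 214.4 m³/s; the ratio is 2.15.

2.15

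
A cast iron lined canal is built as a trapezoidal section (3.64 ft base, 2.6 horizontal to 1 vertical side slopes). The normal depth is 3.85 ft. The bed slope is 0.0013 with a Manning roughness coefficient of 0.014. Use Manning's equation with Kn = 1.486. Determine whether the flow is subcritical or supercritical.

With bottom width b = 3.64 ft and side slope z = 2.6: A = (b + zy)y = (3.64 + 2.6×3.85)×3.85 = 52.55 ft²; P = b + 2y√(1+z²) = 3.64 + 2×3.85×2.786 = 25.09 ft.
Hydraulic radius R = A/P = 52.55/25.09 = 2.095 ft.
V = (1.486/n) R^(2/3) √S = (1.486/0.014) × 2.095^(2/3) × √0.0013 = 6.265 ft/s. Hydraulic depth D_h = A/T = 52.55/23.66 = 2.221 ft.
Froude number Fr = V/√(g·D_h) = 6.265/√(32.2×2.221) = 0.741, which is less than 1, so the flow is subcritical.

subcritical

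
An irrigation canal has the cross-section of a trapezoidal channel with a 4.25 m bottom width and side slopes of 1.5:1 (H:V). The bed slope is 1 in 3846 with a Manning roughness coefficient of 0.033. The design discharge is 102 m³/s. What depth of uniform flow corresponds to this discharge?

Manning's equation rearranged: A R^(2/3) = nQ / (1·√S) = 0.033 × 102 / (√0.00026) = 208.7.
Try y = 7.28 m: A R^(2/3) = 260.4 — high.
Try y = 6.61 m: A R^(2/3) = 209 — ≈ 208.7.

y_n = 6.61 m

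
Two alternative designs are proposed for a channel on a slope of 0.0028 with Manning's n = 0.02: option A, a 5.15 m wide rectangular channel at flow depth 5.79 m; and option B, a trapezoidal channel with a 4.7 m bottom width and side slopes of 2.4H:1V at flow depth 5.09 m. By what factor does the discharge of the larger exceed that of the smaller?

3.87

Channel A: Flow area A = b·y = 5.15 × 5.79 = 29.82 m². Wetted perimeter P = b + 2y = 5.15 + 2×5.79 = 16.73 m. Hydraulic radius R = A/P = 29.82/16.73 = 1.782 m. Q_A = (1/0.02)·29.82·1.782^(2/3)·√0.0028 = 116 m³/s.
Channel B: With bottom width b = 4.7 m and side slope z = 2.4: A = (b + zy)y = (4.7 + 2.4×5.09)×5.09 = 86.1 m²; P = b + 2y√(1+z²) = 4.7 + 2×5.09×2.6 = 31.17 m. Hydraulic radius R = A/P = 86.1/31.17 = 2.763 m. Q_B = (1/0.02)·86.1·2.763^(2/3)·√0.0028 = 448.5 m³/s.
The larger discharge is 448.5 m³/s and the smaller is 116 m³/s; the ratio is 3.87.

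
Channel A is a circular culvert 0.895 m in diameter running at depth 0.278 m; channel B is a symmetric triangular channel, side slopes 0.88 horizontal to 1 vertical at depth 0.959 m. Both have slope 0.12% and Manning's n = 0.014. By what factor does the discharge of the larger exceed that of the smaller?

7.74

Channel A: For a circular section of diameter D = 0.895 m at depth y = 0.278 m, the central angle is θ = 2 arccos(1 − 2y/D) = 2.365 rad. Then A = (D²/8)(θ − sin θ) = 0.1666 m² and P = Dθ/2 = 1.058 m. Hydraulic radius R = A/P = 0.1666/1.058 = 0.1574 m. Q_A = (1/0.014)·0.1666·0.1574^(2/3)·√0.0012 = 0.1202 m³/s.
Channel B: For a triangular section with side slope z = 0.88: A = zy² = 0.88×0.959² = 0.8093 m²; P = 2y√(1+z²) = 2×0.959×1.332 = 2.555 m. Hydraulic radius R = A/P = 0.8093/2.555 = 0.3168 m. Q_B = (1/0.014)·0.8093·0.3168^(2/3)·√0.0012 = 0.9306 m³/s.
The larger discharge is 0.9306 m³/s and the smaller is 0.1202 m³/s; the ratio is 7.74.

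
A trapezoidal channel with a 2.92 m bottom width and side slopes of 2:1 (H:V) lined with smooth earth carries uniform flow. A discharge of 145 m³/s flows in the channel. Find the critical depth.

At critical depth, Q² T / (g A³) = 1, i.e. A³/T = Q²/g = 145²/9.81 = 2143.
Try y = 3.71 m: A³/T = 3179 — high.
Try y = 2.69 m: A³/T = 813.6 — low.
Try y = 3.38 m: A³/T = 2130 — close enough.

y_c = 3.38 m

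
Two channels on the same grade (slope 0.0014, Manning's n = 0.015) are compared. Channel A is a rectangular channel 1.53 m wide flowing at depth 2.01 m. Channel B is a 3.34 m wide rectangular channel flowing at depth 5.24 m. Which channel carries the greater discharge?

channel B

Channel A: Flow area A = b·y = 1.53 × 2.01 = 3.075 m². Wetted perimeter P = b + 2y = 1.53 + 2×2.01 = 5.55 m. Hydraulic radius R = A/P = 3.075/5.55 = 0.5541 m. Q_A = (1/0.015)·3.075·0.5541^(2/3)·√0.0014 = 5.175 m³/s.
Channel B: Flow area A = b·y = 3.34 × 5.24 = 17.5 m². Wetted perimeter P = b + 2y = 3.34 + 2×5.24 = 13.82 m. Hydraulic radius R = A/P = 17.5/13.82 = 1.266 m. Q_B = (1/0.015)·17.5·1.266^(2/3)·√0.0014 = 51.1 m³/s.
Q_A = 5.175 m³/s vs Q_B = 51.1 m³/s, so channel B carries more.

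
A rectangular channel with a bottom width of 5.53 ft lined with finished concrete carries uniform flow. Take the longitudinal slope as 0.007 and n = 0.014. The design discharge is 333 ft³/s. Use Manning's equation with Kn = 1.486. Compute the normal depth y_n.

y_n = 4.69 ft

Manning's equation rearranged: A R^(2/3) = nQ / (1.486·√S) = 0.014 × 333 / (1.486 × √0.007) = 37.5.
Trying y = 5.59 ft: A R^(2/3) = 46.58 — high.
Trying y = 4.69 ft: A R^(2/3) = 37.51 — ≈ 37.5.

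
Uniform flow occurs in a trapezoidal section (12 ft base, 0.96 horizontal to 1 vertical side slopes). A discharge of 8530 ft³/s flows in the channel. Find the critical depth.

y_c = 16.6 ft

At critical depth, Q² T / (g A³) = 1, i.e. A³/T = Q²/g = 8530²/32.2 = 2260000.
Try y = 20.6 ft: A³/T = 5441000 — over.
Try y = 14.1 ft: A³/T = 1195000 — short.
Try y = 16.6 ft: A³/T = 2273000 — ≈ 2260000.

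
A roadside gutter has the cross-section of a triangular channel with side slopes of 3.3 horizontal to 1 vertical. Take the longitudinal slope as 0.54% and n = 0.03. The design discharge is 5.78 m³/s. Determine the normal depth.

Manning's equation rearranged: A R^(2/3) = nQ / (1·√S) = 0.03 × 5.78 / (√0.0054) = 2.36.
Try y = 1.27 m: A R^(2/3) = 3.819 — too large.
Try y = 1.06 m: A R^(2/3) = 2.358 — close enough.

y_n = 1.06 m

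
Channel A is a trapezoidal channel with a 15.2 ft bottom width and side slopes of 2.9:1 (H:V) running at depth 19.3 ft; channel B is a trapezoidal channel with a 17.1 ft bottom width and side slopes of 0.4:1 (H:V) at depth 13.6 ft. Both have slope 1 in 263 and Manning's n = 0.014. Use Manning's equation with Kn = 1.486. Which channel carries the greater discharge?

channel A

Channel A: With bottom width b = 15.2 ft and side slope z = 2.9: A = (b + zy)y = (15.2 + 2.9×19.3)×19.3 = 1374 ft²; P = b + 2y√(1+z²) = 15.2 + 2×19.3×3.068 = 133.6 ft. Hydraulic radius R = A/P = 1374/133.6 = 10.28 ft. Q_A = (1.486/0.014)·1374·10.28^(2/3)·√0.003802 = 42510 ft³/s.
Channel B: With bottom width b = 17.1 ft and side slope z = 0.4: A = (b + zy)y = (17.1 + 0.4×13.6)×13.6 = 306.5 ft²; P = b + 2y√(1+z²) = 17.1 + 2×13.6×1.077 = 46.4 ft. Hydraulic radius R = A/P = 306.5/46.4 = 6.607 ft. Q_B = (1.486/0.014)·306.5·6.607^(2/3)·√0.003802 = 7065 ft³/s.
Q_A = 42510 ft³/s vs Q_B = 7065 ft³/s, so channel A carries more.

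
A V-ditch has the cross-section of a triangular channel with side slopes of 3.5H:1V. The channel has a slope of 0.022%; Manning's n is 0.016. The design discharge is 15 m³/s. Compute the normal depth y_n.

y_n = 2.13 m

Manning's equation rearranged: A R^(2/3) = nQ / (1·√S) = 0.016 × 15 / (√0.00022) = 16.18.
At y = 1.71 m: A R^(2/3) = 8.981 — too small.
At y = 2.13 m: A R^(2/3) = 16.13 — close enough.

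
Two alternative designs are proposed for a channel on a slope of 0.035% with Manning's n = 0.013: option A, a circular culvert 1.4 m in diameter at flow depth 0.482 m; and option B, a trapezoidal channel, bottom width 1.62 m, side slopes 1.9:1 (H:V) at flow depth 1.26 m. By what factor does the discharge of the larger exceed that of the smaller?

Channel A: For a circular section of diameter D = 1.4 m at depth y = 0.482 m, the central angle is θ = 2 arccos(1 − 2y/D) = 2.508 rad. Then A = (D²/8)(θ − sin θ) = 0.4695 m² and P = Dθ/2 = 1.756 m. Hydraulic radius R = A/P = 0.4695/1.756 = 0.2674 m. Q_A = (1/0.013)·0.4695·0.2674^(2/3)·√0.00035 = 0.2804 m³/s.
Channel B: With bottom width b = 1.62 m and side slope z = 1.9: A = (b + zy)y = (1.62 + 1.9×1.26)×1.26 = 5.058 m²; P = b + 2y√(1+z²) = 1.62 + 2×1.26×2.147 = 7.031 m. Hydraulic radius R = A/P = 5.058/7.031 = 0.7194 m. Q_B = (1/0.013)·5.058·0.7194^(2/3)·√0.00035 = 5.843 m³/s.
The larger discharge is 5.843 m³/s and the smaller is 0.2804 m³/s; the ratio is 20.8.

20.8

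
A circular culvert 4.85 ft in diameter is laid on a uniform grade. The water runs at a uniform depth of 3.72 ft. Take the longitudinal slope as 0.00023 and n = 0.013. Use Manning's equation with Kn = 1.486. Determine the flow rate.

Q = 34.1 ft³/s

For a circular section of diameter D = 4.85 ft at depth y = 3.72 ft, the central angle is θ = 2 arccos(1 − 2y/D) = 4.268 rad. Then A = (D²/8)(θ − sin θ) = 15.21 ft² and P = Dθ/2 = 10.35 ft.
Hydraulic radius R = A/P = 15.21/10.35 = 1.469 ft.
Manning's equation: Q = (1.486/n) A R^(2/3) S^(1/2) = (1.486/0.013) × 15.21 × 1.469^(2/3) × 0.00023^(1/2) = 34.1 ft³/s.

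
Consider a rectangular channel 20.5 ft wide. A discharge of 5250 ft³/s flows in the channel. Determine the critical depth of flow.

y_c = 12.7 ft

For a rectangular channel, critical depth y_c = (q²/g)^(1/3) where q = Q/b = 5250/20.5 = 256.1 ft²/s.
So y_c = (256.1²/32.2)^(1/3) = 12.7 ft.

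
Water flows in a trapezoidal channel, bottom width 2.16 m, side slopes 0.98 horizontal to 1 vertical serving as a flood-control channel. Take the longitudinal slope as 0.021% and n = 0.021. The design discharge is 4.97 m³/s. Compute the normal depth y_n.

Manning's equation rearranged: A R^(2/3) = nQ / (1·√S) = 0.021 × 4.97 / (√0.00021) = 7.202.
Trying y = 1.6 m: A R^(2/3) = 5.553 — short.
Trying y = 2.21 m: A R^(2/3) = 10.46 — over.
Trying y = 1.83 m: A R^(2/3) = 7.202 — matches.

y_n = 1.83 m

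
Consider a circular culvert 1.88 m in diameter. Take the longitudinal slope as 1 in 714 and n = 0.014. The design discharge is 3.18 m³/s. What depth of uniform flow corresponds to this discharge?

y_n = 1.17 m

Manning's equation rearranged: A R^(2/3) = nQ / (1·√S) = 0.014 × 3.18 / (√0.001401) = 1.19.
Trying y = 1.26 m: A R^(2/3) = 1.325 — over.
Trying y = 1.17 m: A R^(2/3) = 1.191 — matches.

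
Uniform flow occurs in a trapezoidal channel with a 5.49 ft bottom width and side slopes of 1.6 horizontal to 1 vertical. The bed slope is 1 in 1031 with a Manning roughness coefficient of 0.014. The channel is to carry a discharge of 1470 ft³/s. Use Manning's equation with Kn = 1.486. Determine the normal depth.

y_n = 8.62 ft

Manning's equation rearranged: A R^(2/3) = nQ / (1.486·√S) = 0.014 × 1470 / (1.486 × √0.0009699) = 444.7.
Trying y = 9.51 ft: A R^(2/3) = 557.1 — too large.
Trying y = 7.49 ft: A R^(2/3) = 323 — too small.
Trying y = 8.62 ft: A R^(2/3) = 444.4 — ≈ 444.7.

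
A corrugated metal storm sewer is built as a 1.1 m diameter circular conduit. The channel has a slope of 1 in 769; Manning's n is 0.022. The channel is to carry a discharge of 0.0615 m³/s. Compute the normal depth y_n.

Manning's equation rearranged: A R^(2/3) = nQ / (1·√S) = 0.022 × 0.0615 / (√0.0013) = 0.03752.
At y = 0.257 m: A R^(2/3) = 0.04811 — too large.
At y = 0.171 m: A R^(2/3) = 0.02103 — too small.
At y = 0.227 m: A R^(2/3) = 0.03749 — ≈ 0.03752.

y_n = 0.227 m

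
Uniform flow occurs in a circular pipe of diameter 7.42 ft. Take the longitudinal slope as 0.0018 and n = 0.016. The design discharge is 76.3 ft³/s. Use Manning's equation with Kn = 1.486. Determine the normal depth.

Manning's equation rearranged: A R^(2/3) = nQ / (1.486·√S) = 0.016 × 76.3 / (1.486 × √0.0018) = 19.36.
Trying y = 3.4 ft: A R^(2/3) = 28.07 — too large.
Trying y = 2.43 ft: A R^(2/3) = 15.13 — too small.
Trying y = 2.77 ft: A R^(2/3) = 19.37 — ≈ 19.36.

y_n = 2.77 ft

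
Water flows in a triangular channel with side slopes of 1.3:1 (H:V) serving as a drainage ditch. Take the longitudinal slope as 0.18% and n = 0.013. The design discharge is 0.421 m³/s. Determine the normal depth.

Manning's equation rearranged: A R^(2/3) = nQ / (1·√S) = 0.013 × 0.421 / (√0.0018) = 0.129.
Try y = 0.63 m: A R^(2/3) = 0.2046 — high.
Try y = 0.41 m: A R^(2/3) = 0.06507 — low.
Try y = 0.53 m: A R^(2/3) = 0.129 — close enough.

y_n = 0.53 m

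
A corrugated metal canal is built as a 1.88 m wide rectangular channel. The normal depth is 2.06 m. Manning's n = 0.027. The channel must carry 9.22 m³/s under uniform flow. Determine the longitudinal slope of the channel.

Flow area A = b·y = 1.88 × 2.06 = 3.873 m². Wetted perimeter P = b + 2y = 1.88 + 2×2.06 = 6 m.
Hydraulic radius R = A/P = 3.873/6 = 0.6455 m.
From Manning's equation, S = [nQ / (1 A R^(2/3))]² = [0.027 × 9.22 / (1 × 3.873 × 0.6455^(2/3))]² = 0.00741.

S = 0.00741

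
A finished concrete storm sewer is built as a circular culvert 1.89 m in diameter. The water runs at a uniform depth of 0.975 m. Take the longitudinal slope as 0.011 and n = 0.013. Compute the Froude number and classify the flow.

supercritical

For a circular section of diameter D = 1.89 m at depth y = 0.975 m, the central angle is θ = 2 arccos(1 − 2y/D) = 3.205 rad. Then A = (D²/8)(θ − sin θ) = 1.459 m² and P = Dθ/2 = 3.029 m.
Hydraulic radius R = A/P = 1.459/3.029 = 0.4819 m.
V = (1/n) R^(2/3) √S = (1/0.013) × 0.4819^(2/3) × √0.011 = 4.959 m/s. Hydraulic depth D_h = A/T = 1.459/1.889 = 0.7726 m.
Froude number Fr = V/√(g·D_h) = 4.959/√(9.81×0.7726) = 1.8, which is greater than 1, so the flow is supercritical.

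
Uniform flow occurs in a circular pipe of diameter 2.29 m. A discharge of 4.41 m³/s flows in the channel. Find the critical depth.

y_c = 0.965 m

At critical depth, Q² T / (g A³) = 1, i.e. A³/T = Q²/g = 4.41²/9.81 = 1.982.
Try y = 0.862 m: A³/T = 1.285 — short.
Try y = 1.22 m: A³/T = 4.859 — over.
Try y = 0.965 m: A³/T = 1.982 — close enough.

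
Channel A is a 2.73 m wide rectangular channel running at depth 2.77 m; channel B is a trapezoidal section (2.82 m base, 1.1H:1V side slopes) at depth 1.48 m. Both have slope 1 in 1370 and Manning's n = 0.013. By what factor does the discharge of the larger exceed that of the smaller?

Channel A: Flow area A = b·y = 2.73 × 2.77 = 7.562 m². Wetted perimeter P = b + 2y = 2.73 + 2×2.77 = 8.27 m. Hydraulic radius R = A/P = 7.562/8.27 = 0.9144 m. Q_A = (1/0.013)·7.562·0.9144^(2/3)·√0.0007299 = 14.81 m³/s.
Channel B: With bottom width b = 2.82 m and side slope z = 1.1: A = (b + zy)y = (2.82 + 1.1×1.48)×1.48 = 6.583 m²; P = b + 2y√(1+z²) = 2.82 + 2×1.48×1.487 = 7.22 m. Hydraulic radius R = A/P = 6.583/7.22 = 0.9117 m. Q_B = (1/0.013)·6.583·0.9117^(2/3)·√0.0007299 = 12.86 m³/s.
The larger discharge is 14.81 m³/s and the smaller is 12.86 m³/s; the ratio is 1.15.

1.15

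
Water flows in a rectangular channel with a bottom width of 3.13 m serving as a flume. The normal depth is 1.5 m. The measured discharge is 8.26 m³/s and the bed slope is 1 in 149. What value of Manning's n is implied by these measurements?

Flow area A = b·y = 3.13 × 1.5 = 4.695 m². Wetted perimeter P = b + 2y = 3.13 + 2×1.5 = 6.13 m.
Hydraulic radius R = A/P = 4.695/6.13 = 0.7659 m.
Rearranging Manning's equation: n = (1/Q) A R^(2/3) S^(1/2) = (1/8.26) × 4.695 × 0.7659^(2/3) × √0.006711 = 0.039.

n = 0.039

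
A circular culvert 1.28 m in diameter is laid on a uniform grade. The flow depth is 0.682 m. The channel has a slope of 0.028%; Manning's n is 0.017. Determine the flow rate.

Q = 0.33 m³/s

For a circular section of diameter D = 1.28 m at depth y = 0.682 m, the central angle is θ = 2 arccos(1 − 2y/D) = 3.273 rad. Then A = (D²/8)(θ − sin θ) = 0.6971 m² and P = Dθ/2 = 2.095 m.
Hydraulic radius R = A/P = 0.6971/2.095 = 0.3328 m.
Manning's equation: Q = (1/n) A R^(2/3) S^(1/2) = (1/0.017) × 0.6971 × 0.3328^(2/3) × 0.00028^(1/2) = 0.33 m³/s.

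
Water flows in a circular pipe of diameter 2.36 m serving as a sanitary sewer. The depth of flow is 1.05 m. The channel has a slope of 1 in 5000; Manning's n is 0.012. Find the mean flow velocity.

V = 0.787 m/s

For a circular section of diameter D = 2.36 m at depth y = 1.05 m, the central angle is θ = 2 arccos(1 − 2y/D) = 2.921 rad. Then A = (D²/8)(θ − sin θ) = 1.881 m² and P = Dθ/2 = 3.447 m.
Hydraulic radius R = A/P = 1.881/3.447 = 0.5458 m.
From Manning's equation, V = (1/n) R^(2/3) S^(1/2) = (1/0.012) × 0.5458^(2/3) × 0.0002^(1/2) = 0.787 m/s.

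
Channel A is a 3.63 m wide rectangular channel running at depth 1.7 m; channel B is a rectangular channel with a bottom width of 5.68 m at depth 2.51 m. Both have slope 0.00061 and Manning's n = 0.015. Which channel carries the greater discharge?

Channel A: Flow area A = b·y = 3.63 × 1.7 = 6.171 m². Wetted perimeter P = b + 2y = 3.63 + 2×1.7 = 7.03 m. Hydraulic radius R = A/P = 6.171/7.03 = 0.8778 m. Q_A = (1/0.015)·6.171·0.8778^(2/3)·√0.00061 = 9.315 m³/s.
Channel B: Flow area A = b·y = 5.68 × 2.51 = 14.26 m². Wetted perimeter P = b + 2y = 5.68 + 2×2.51 = 10.7 m. Hydraulic radius R = A/P = 14.26/10.7 = 1.332 m. Q_B = (1/0.015)·14.26·1.332^(2/3)·√0.00061 = 28.42 m³/s.
Q_A = 9.315 m³/s vs Q_B = 28.42 m³/s, so channel B carries more.

channel B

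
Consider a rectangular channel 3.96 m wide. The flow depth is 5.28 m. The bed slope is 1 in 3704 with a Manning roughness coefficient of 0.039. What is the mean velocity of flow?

V = 0.537 m/s

Flow area A = b·y = 3.96 × 5.28 = 20.91 m². Wetted perimeter P = b + 2y = 3.96 + 2×5.28 = 14.52 m.
Hydraulic radius R = A/P = 20.91/14.52 = 1.44 m.
From Manning's equation, V = (1/n) R^(2/3) S^(1/2) = (1/0.039) × 1.44^(2/3) × 0.00027^(1/2) = 0.537 m/s.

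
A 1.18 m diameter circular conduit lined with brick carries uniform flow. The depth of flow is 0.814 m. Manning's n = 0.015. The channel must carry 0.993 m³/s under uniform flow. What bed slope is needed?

For a circular section of diameter D = 1.18 m at depth y = 0.814 m, the central angle is θ = 2 arccos(1 − 2y/D) = 3.92 rad. Then A = (D²/8)(θ − sin θ) = 0.8046 m² and P = Dθ/2 = 2.313 m.
Hydraulic radius R = A/P = 0.8046/2.313 = 0.3479 m.
From Manning's equation, S = [nQ / (1 A R^(2/3))]² = [0.015 × 0.993 / (1 × 0.8046 × 0.3479^(2/3))]² = 0.0014.

S = 0.0014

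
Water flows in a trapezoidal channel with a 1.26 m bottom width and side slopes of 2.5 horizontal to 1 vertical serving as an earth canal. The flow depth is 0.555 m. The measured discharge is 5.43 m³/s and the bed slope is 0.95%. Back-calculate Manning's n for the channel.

n = 0.013

With bottom width b = 1.26 m and side slope z = 2.5: A = (b + zy)y = (1.26 + 2.5×0.555)×0.555 = 1.469 m²; P = b + 2y√(1+z²) = 1.26 + 2×0.555×2.693 = 4.249 m.
Hydraulic radius R = A/P = 1.469/4.249 = 0.3458 m.
Rearranging Manning's equation: n = (1/Q) A R^(2/3) S^(1/2) = (1/5.43) × 1.469 × 0.3458^(2/3) × √0.0095 = 0.013.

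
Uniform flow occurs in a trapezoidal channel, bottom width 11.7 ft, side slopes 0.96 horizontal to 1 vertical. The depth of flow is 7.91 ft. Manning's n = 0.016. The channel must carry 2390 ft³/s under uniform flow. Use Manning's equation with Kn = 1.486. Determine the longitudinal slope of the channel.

With bottom width b = 11.7 ft and side slope z = 0.96: A = (b + zy)y = (11.7 + 0.96×7.91)×7.91 = 152.6 ft²; P = b + 2y√(1+z²) = 11.7 + 2×7.91×1.386 = 33.63 ft.
Hydraulic radius R = A/P = 152.6/33.63 = 4.538 ft.
From Manning's equation, S = [nQ / (1.486 A R^(2/3))]² = [0.016 × 2390 / (1.486 × 152.6 × 4.538^(2/3))]² = 0.00378.

S = 0.00378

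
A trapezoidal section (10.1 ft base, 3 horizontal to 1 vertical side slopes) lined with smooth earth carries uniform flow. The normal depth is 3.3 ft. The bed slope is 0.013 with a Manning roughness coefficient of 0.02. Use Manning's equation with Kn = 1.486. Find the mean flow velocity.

V = 14 ft/s

With bottom width b = 10.1 ft and side slope z = 3: A = (b + zy)y = (10.1 + 3×3.3)×3.3 = 66 ft²; P = b + 2y√(1+z²) = 10.1 + 2×3.3×3.162 = 30.97 ft.
Hydraulic radius R = A/P = 66/30.97 = 2.131 ft.
From Manning's equation, V = (1.486/n) R^(2/3) S^(1/2) = (1.486/0.02) × 2.131^(2/3) × 0.013^(1/2) = 14 ft/s.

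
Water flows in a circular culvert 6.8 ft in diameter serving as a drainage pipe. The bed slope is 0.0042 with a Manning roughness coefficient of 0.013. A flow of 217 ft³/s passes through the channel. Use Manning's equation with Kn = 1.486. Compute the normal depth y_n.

Manning's equation rearranged: A R^(2/3) = nQ / (1.486·√S) = 0.013 × 217 / (1.486 × √0.0042) = 29.29.
Try y = 2.67 ft: A R^(2/3) = 16.85 — short.
Try y = 4.02 ft: A R^(2/3) = 33.97 — over.
Try y = 3.66 ft: A R^(2/3) = 29.25 — matches.

y_n = 3.66 ft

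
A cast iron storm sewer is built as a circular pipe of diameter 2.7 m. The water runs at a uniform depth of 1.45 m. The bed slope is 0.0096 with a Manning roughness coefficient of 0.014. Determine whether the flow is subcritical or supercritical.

supercritical

For a circular section of diameter D = 2.7 m at depth y = 1.45 m, the central angle is θ = 2 arccos(1 − 2y/D) = 3.29 rad. Then A = (D²/8)(θ − sin θ) = 3.133 m² and P = Dθ/2 = 4.441 m.
Hydraulic radius R = A/P = 3.133/4.441 = 0.7053 m.
V = (1/n) R^(2/3) √S = (1/0.014) × 0.7053^(2/3) × √0.0096 = 5.545 m/s. Hydraulic depth D_h = A/T = 3.133/2.693 = 1.163 m.
Froude number Fr = V/√(g·D_h) = 5.545/√(9.81×1.163) = 1.64, which is greater than 1, so the flow is supercritical.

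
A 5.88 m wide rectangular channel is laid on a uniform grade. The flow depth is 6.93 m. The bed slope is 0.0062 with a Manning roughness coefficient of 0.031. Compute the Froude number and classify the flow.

Flow area A = b·y = 5.88 × 6.93 = 40.75 m². Wetted perimeter P = b + 2y = 5.88 + 2×6.93 = 19.74 m.
Hydraulic radius R = A/P = 40.75/19.74 = 2.064 m.
V = (1/n) R^(2/3) √S = (1/0.031) × 2.064^(2/3) × √0.0062 = 4.118 m/s. Hydraulic depth D_h = A/T = 40.75/5.88 = 6.93 m.
Froude number Fr = V/√(g·D_h) = 4.118/√(9.81×6.93) = 0.499, which is less than 1, so the flow is subcritical.

subcritical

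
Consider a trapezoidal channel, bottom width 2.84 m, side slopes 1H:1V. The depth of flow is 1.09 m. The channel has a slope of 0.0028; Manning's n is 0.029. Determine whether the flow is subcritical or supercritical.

With bottom width b = 2.84 m and side slope z = 1: A = (b + zy)y = (2.84 + 1×1.09)×1.09 = 4.284 m²; P = b + 2y√(1+z²) = 2.84 + 2×1.09×1.414 = 5.923 m.
Hydraulic radius R = A/P = 4.284/5.923 = 0.7232 m.
V = (1/n) R^(2/3) √S = (1/0.029) × 0.7232^(2/3) × √0.0028 = 1.47 m/s. Hydraulic depth D_h = A/T = 4.284/5.02 = 0.8533 m.
Froude number Fr = V/√(g·D_h) = 1.47/√(9.81×0.8533) = 0.508, which is less than 1, so the flow is subcritical.

subcritical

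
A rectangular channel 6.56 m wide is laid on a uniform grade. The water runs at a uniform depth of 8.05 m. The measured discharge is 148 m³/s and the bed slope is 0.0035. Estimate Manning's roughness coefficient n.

Flow area A = b·y = 6.56 × 8.05 = 52.81 m². Wetted perimeter P = b + 2y = 6.56 + 2×8.05 = 22.66 m.
Hydraulic radius R = A/P = 52.81/22.66 = 2.33 m.
Rearranging Manning's equation: n = (1/Q) A R^(2/3) S^(1/2) = (1/148) × 52.81 × 2.33^(2/3) × √0.0035 = 0.0371.

n = 0.0371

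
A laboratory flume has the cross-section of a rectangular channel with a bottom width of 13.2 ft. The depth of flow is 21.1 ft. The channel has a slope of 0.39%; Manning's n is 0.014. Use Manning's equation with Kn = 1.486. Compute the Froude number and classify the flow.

Flow area A = b·y = 13.2 × 21.1 = 278.5 ft². Wetted perimeter P = b + 2y = 13.2 + 2×21.1 = 55.4 ft.
Hydraulic radius R = A/P = 278.5/55.4 = 5.027 ft.
V = (1.486/n) R^(2/3) √S = (1.486/0.014) × 5.027^(2/3) × √0.0039 = 19.45 ft/s. Hydraulic depth D_h = A/T = 278.5/13.2 = 21.1 ft.
Froude number Fr = V/√(g·D_h) = 19.45/√(32.2×21.1) = 0.746, which is less than 1, so the flow is subcritical.

subcritical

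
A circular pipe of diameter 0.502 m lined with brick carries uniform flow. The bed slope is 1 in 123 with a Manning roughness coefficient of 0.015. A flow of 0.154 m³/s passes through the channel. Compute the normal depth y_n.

Manning's equation rearranged: A R^(2/3) = nQ / (1·√S) = 0.015 × 0.154 / (√0.00813) = 0.02562.
At y = 0.326 m: A R^(2/3) = 0.03748 — high.
At y = 0.23 m: A R^(2/3) = 0.02133 — low.
At y = 0.256 m: A R^(2/3) = 0.02565 — matches.

y_n = 0.256 m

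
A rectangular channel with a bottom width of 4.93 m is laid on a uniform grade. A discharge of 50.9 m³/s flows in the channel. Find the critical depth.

y_c = 2.21 m

For a rectangular channel, critical depth y_c = (q²/g)^(1/3) where q = Q/b = 50.9/4.93 = 10.32 m²/s.
So y_c = (10.32²/9.81)^(1/3) = 2.21 m.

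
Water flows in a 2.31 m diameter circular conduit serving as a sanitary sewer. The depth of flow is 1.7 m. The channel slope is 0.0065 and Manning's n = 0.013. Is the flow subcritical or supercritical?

supercritical

For a circular section of diameter D = 2.31 m at depth y = 1.7 m, the central angle is θ = 2 arccos(1 − 2y/D) = 4.124 rad. Then A = (D²/8)(θ − sin θ) = 3.306 m² and P = Dθ/2 = 4.764 m.
Hydraulic radius R = A/P = 3.306/4.764 = 0.694 m.
V = (1/n) R^(2/3) √S = (1/0.013) × 0.694^(2/3) × √0.0065 = 4.861 m/s. Hydraulic depth D_h = A/T = 3.306/2.037 = 1.623 m.
Froude number Fr = V/√(g·D_h) = 4.861/√(9.81×1.623) = 1.22, which is greater than 1, so the flow is supercritical.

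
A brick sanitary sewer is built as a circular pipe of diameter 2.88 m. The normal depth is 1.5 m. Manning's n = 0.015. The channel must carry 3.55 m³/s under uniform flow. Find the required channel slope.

S = 0.000361

For a circular section of diameter D = 2.88 m at depth y = 1.5 m, the central angle is θ = 2 arccos(1 − 2y/D) = 3.225 rad. Then A = (D²/8)(θ − sin θ) = 3.43 m² and P = Dθ/2 = 4.644 m.
Hydraulic radius R = A/P = 3.43/4.644 = 0.7386 m.
From Manning's equation, S = [nQ / (1 A R^(2/3))]² = [0.015 × 3.55 / (1 × 3.43 × 0.7386^(2/3))]² = 0.000361.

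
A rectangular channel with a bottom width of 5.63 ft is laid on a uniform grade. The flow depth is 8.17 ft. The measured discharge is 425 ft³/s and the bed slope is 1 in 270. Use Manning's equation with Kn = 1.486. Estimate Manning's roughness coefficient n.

n = 0.016

Flow area A = b·y = 5.63 × 8.17 = 46 ft². Wetted perimeter P = b + 2y = 5.63 + 2×8.17 = 21.97 ft.
Hydraulic radius R = A/P = 46/21.97 = 2.094 ft.
Rearranging Manning's equation: n = (1.486/Q) A R^(2/3) S^(1/2) = (1.486/425) × 46 × 2.094^(2/3) × √0.003704 = 0.016.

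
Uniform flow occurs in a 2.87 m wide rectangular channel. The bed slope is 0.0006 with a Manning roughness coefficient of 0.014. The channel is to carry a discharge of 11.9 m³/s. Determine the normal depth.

y_n = 2.52 m

Manning's equation rearranged: A R^(2/3) = nQ / (1·√S) = 0.014 × 11.9 / (√0.0006) = 6.801.
At y = 2.94 m: A R^(2/3) = 8.236 — high.
At y = 2 m: A R^(2/3) = 5.092 — low.
At y = 2.52 m: A R^(2/3) = 6.813 — close enough.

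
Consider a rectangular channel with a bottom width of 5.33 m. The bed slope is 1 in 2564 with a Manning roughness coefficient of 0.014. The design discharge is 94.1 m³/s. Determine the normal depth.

Manning's equation rearranged: A R^(2/3) = nQ / (1·√S) = 0.014 × 94.1 / (√0.00039) = 66.71.
At y = 6.81 m: A R^(2/3) = 55.98 — too small.
At y = 8.97 m: A R^(2/3) = 77.27 — too large.
At y = 7.9 m: A R^(2/3) = 66.68 — close enough.

y_n = 7.9 m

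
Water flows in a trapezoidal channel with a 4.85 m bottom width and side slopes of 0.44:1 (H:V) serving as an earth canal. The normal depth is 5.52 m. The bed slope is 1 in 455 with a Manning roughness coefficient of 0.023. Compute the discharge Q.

Q = 146 m³/s

With bottom width b = 4.85 m and side slope z = 0.44: A = (b + zy)y = (4.85 + 0.44×5.52)×5.52 = 40.18 m²; P = b + 2y√(1+z²) = 4.85 + 2×5.52×1.093 = 16.91 m.
Hydraulic radius R = A/P = 40.18/16.91 = 2.376 m.
Manning's equation: Q = (1/n) A R^(2/3) S^(1/2) = (1/0.023) × 40.18 × 2.376^(2/3) × 0.002198^(1/2) = 146 m³/s.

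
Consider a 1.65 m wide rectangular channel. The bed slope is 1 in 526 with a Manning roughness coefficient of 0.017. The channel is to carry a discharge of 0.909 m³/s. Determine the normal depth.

y_n = 0.477 m

Manning's equation rearranged: A R^(2/3) = nQ / (1·√S) = 0.017 × 0.909 / (√0.001901) = 0.3544.
Try y = 0.587 m: A R^(2/3) = 0.4746 — high.
Try y = 0.477 m: A R^(2/3) = 0.3545 — matches.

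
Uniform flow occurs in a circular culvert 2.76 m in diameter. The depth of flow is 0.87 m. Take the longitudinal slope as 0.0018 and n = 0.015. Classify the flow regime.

subcritical

For a circular section of diameter D = 2.76 m at depth y = 0.87 m, the central angle is θ = 2 arccos(1 − 2y/D) = 2.385 rad. Then A = (D²/8)(θ − sin θ) = 1.617 m² and P = Dθ/2 = 3.291 m.
Hydraulic radius R = A/P = 1.617/3.291 = 0.4913 m.
V = (1/n) R^(2/3) √S = (1/0.015) × 0.4913^(2/3) × √0.0018 = 1.761 m/s. Hydraulic depth D_h = A/T = 1.617/2.565 = 0.6303 m.
Froude number Fr = V/√(g·D_h) = 1.761/√(9.81×0.6303) = 0.708, which is less than 1, so the flow is subcritical.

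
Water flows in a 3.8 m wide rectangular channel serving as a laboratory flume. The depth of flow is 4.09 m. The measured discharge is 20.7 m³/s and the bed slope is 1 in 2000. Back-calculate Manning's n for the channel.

Flow area A = b·y = 3.8 × 4.09 = 15.54 m². Wetted perimeter P = b + 2y = 3.8 + 2×4.09 = 11.98 m.
Hydraulic radius R = A/P = 15.54/11.98 = 1.297 m.
Rearranging Manning's equation: n = (1/Q) A R^(2/3) S^(1/2) = (1/20.7) × 15.54 × 1.297^(2/3) × √0.0005 = 0.02.

n = 0.02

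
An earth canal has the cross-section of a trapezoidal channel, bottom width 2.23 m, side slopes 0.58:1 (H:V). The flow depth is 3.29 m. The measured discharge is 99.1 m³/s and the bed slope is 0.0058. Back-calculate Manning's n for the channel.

n = 0.013

With bottom width b = 2.23 m and side slope z = 0.58: A = (b + zy)y = (2.23 + 0.58×3.29)×3.29 = 13.61 m²; P = b + 2y√(1+z²) = 2.23 + 2×3.29×1.156 = 9.837 m.
Hydraulic radius R = A/P = 13.61/9.837 = 1.384 m.
Rearranging Manning's equation: n = (1/Q) A R^(2/3) S^(1/2) = (1/99.1) × 13.61 × 1.384^(2/3) × √0.0058 = 0.013.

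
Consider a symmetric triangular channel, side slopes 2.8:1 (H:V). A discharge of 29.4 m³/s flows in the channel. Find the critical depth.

At critical depth, Q² T / (g A³) = 1, i.e. A³/T = Q²/g = 29.4²/9.81 = 88.11.
Try y = 1.33 m: A³/T = 16.31 — short.
Try y = 2.28 m: A³/T = 241.5 — over.
Try y = 1.86 m: A³/T = 87.27 — ≈ 88.11.

y_c = 1.86 m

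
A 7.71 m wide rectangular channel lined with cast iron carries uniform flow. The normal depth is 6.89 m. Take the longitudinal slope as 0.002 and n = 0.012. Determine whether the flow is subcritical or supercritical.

Flow area A = b·y = 7.71 × 6.89 = 53.12 m². Wetted perimeter P = b + 2y = 7.71 + 2×6.89 = 21.49 m.
Hydraulic radius R = A/P = 53.12/21.49 = 2.472 m.
V = (1/n) R^(2/3) √S = (1/0.012) × 2.472^(2/3) × √0.002 = 6.813 m/s. Hydraulic depth D_h = A/T = 53.12/7.71 = 6.89 m.
Froude number Fr = V/√(g·D_h) = 6.813/√(9.81×6.89) = 0.829, which is less than 1, so the flow is subcritical.

subcritical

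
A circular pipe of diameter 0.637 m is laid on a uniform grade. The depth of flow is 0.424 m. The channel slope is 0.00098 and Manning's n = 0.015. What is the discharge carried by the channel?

Q = 0.153 m³/s

For a circular section of diameter D = 0.637 m at depth y = 0.424 m, the central angle is θ = 2 arccos(1 − 2y/D) = 3.817 rad. Then A = (D²/8)(θ − sin θ) = 0.2253 m² and P = Dθ/2 = 1.216 m.
Hydraulic radius R = A/P = 0.2253/1.216 = 0.1853 m.
Manning's equation: Q = (1/n) A R^(2/3) S^(1/2) = (1/0.015) × 0.2253 × 0.1853^(2/3) × 0.00098^(1/2) = 0.153 m³/s.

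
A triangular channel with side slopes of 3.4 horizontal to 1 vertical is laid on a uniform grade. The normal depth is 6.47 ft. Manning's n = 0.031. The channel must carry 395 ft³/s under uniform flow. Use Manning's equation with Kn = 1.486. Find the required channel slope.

S = 0.00074

For a triangular section with side slope z = 3.4: A = zy² = 3.4×6.47² = 142.3 ft²; P = 2y√(1+z²) = 2×6.47×3.544 = 45.86 ft.
Hydraulic radius R = A/P = 142.3/45.86 = 3.104 ft.
From Manning's equation, S = [nQ / (1.486 A R^(2/3))]² = [0.031 × 395 / (1.486 × 142.3 × 3.104^(2/3))]² = 0.00074.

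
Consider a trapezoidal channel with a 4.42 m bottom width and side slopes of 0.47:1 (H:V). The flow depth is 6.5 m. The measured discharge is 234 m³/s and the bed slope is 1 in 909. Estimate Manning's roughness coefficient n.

With bottom width b = 4.42 m and side slope z = 0.47: A = (b + zy)y = (4.42 + 0.47×6.5)×6.5 = 48.59 m²; P = b + 2y√(1+z²) = 4.42 + 2×6.5×1.105 = 18.78 m.
Hydraulic radius R = A/P = 48.59/18.78 = 2.587 m.
Rearranging Manning's equation: n = (1/Q) A R^(2/3) S^(1/2) = (1/234) × 48.59 × 2.587^(2/3) × √0.0011 = 0.013.

n = 0.013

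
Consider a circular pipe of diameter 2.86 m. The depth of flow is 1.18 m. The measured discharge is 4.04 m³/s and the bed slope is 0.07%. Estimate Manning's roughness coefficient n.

For a circular section of diameter D = 2.86 m at depth y = 1.18 m, the central angle is θ = 2 arccos(1 − 2y/D) = 2.79 rad. Then A = (D²/8)(θ − sin θ) = 2.501 m² and P = Dθ/2 = 3.99 m.
Hydraulic radius R = A/P = 2.501/3.99 = 0.6268 m.
Rearranging Manning's equation: n = (1/Q) A R^(2/3) S^(1/2) = (1/4.04) × 2.501 × 0.6268^(2/3) × √0.0007 = 0.012.

n = 0.012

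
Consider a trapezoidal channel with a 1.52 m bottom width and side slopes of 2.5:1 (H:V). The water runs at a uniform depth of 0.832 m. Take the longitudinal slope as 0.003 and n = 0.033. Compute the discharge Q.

With bottom width b = 1.52 m and side slope z = 2.5: A = (b + zy)y = (1.52 + 2.5×0.832)×0.832 = 2.995 m²; P = b + 2y√(1+z²) = 1.52 + 2×0.832×2.693 = 6 m.
Hydraulic radius R = A/P = 2.995/6 = 0.4992 m.
Manning's equation: Q = (1/n) A R^(2/3) S^(1/2) = (1/0.033) × 2.995 × 0.4992^(2/3) × 0.003^(1/2) = 3.13 m³/s.

Q = 3.13 m³/s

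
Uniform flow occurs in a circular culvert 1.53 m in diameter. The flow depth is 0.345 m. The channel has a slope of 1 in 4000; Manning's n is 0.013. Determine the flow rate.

For a circular section of diameter D = 1.53 m at depth y = 0.345 m, the central angle is θ = 2 arccos(1 − 2y/D) = 1.979 rad. Then A = (D²/8)(θ − sin θ) = 0.3106 m² and P = Dθ/2 = 1.514 m.
Hydraulic radius R = A/P = 0.3106/1.514 = 0.2051 m.
Manning's equation: Q = (1/n) A R^(2/3) S^(1/2) = (1/0.013) × 0.3106 × 0.2051^(2/3) × 0.00025^(1/2) = 0.131 m³/s.

Q = 0.131 m³/s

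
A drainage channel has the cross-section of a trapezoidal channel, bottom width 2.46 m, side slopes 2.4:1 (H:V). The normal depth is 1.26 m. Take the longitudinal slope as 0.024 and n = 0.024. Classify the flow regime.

supercritical

With bottom width b = 2.46 m and side slope z = 2.4: A = (b + zy)y = (2.46 + 2.4×1.26)×1.26 = 6.91 m²; P = b + 2y√(1+z²) = 2.46 + 2×1.26×2.6 = 9.012 m.
Hydraulic radius R = A/P = 6.91/9.012 = 0.7667 m.
V = (1/n) R^(2/3) √S = (1/0.024) × 0.7667^(2/3) × √0.024 = 5.407 m/s. Hydraulic depth D_h = A/T = 6.91/8.508 = 0.8122 m.
Froude number Fr = V/√(g·D_h) = 5.407/√(9.81×0.8122) = 1.92, which is greater than 1, so the flow is supercritical.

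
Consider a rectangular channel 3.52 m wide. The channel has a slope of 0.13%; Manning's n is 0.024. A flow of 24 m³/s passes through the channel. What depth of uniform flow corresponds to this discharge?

y_n = 3.98 m

Manning's equation rearranged: A R^(2/3) = nQ / (1·√S) = 0.024 × 24 / (√0.0013) = 15.98.
Trying y = 3.21 m: A R^(2/3) = 12.31 — short.
Trying y = 4.59 m: A R^(2/3) = 18.97 — over.
Trying y = 3.98 m: A R^(2/3) = 16 — ≈ 15.98.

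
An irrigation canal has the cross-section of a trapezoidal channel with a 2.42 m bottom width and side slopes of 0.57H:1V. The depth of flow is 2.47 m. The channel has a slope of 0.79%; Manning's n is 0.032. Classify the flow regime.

With bottom width b = 2.42 m and side slope z = 0.57: A = (b + zy)y = (2.42 + 0.57×2.47)×2.47 = 9.455 m²; P = b + 2y√(1+z²) = 2.42 + 2×2.47×1.151 = 8.106 m.
Hydraulic radius R = A/P = 9.455/8.106 = 1.166 m.
V = (1/n) R^(2/3) √S = (1/0.032) × 1.166^(2/3) × √0.0079 = 3.078 m/s. Hydraulic depth D_h = A/T = 9.455/5.236 = 1.806 m.
Froude number Fr = V/√(g·D_h) = 3.078/√(9.81×1.806) = 0.731, which is less than 1, so the flow is subcritical.

subcritical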